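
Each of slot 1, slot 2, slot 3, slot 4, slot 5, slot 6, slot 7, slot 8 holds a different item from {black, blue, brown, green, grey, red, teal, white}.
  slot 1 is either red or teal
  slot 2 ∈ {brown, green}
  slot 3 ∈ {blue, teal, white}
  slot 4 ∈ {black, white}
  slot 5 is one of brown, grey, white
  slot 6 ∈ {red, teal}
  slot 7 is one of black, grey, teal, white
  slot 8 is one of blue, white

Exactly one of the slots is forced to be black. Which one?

slot 4

Among the 8 variables, green fits only slot 2 (and all 8 values in {black, blue, brown, green, grey, red, teal, white} must be used), so slot 2 = green.
Among the 7 still-open variables, brown fits only slot 5 (and all 7 values in {black, blue, brown, grey, red, teal, white} must be used), so slot 5 = brown.
The 6 still-open variables draw from only 6 values {black, blue, grey, red, teal, white}, so each is used; only slot 7 can be grey, hence slot 7 = grey.
The 5 still-open variables together cover exactly {black, blue, red, teal, white} — 5 values for 5 variables — and black appears only in slot 4's list, so slot 4 = black.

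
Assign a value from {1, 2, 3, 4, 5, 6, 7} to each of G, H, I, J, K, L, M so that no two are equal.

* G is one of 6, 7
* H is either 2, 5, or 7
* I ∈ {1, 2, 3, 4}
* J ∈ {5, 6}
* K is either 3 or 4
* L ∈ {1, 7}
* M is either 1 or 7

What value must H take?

2

L and M share exactly the 2 values {1, 7}; by pigeonhole those values go to them, so strike 1, 7 from G, H, I.
G has just one choice, so G = 6. Eliminate 6 elsewhere: J.
That leaves J = 5. Remove 5 from H.
So H = 2.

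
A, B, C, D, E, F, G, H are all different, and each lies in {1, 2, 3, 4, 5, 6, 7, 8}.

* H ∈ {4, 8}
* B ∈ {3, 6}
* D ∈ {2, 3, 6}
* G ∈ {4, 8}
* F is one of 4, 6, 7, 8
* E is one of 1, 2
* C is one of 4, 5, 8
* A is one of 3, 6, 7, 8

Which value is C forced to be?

5

The 8 variables draw from only 8 values {1, 2, 3, 4, 5, 6, 7, 8}, so each is used; only E can be 1, hence E = 1.
The 7 still-open variables draw from only 7 values {2, 3, 4, 5, 6, 7, 8}, so each is used; only D can be 2, hence D = 2.
The 6 still-open variables draw from only 6 values {3, 4, 5, 6, 7, 8}, so each is used; only C can be 5, hence C = 5.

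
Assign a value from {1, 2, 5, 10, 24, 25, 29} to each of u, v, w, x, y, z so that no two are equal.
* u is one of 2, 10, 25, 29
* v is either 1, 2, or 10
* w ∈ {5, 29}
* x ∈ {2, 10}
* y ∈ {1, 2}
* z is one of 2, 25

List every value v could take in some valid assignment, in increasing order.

1, 2, 10

Among the 6 variables, 5 fits only w (and all 6 values in {1, 2, 5, 10, 25, 29} must be used), so w = 5.
Among the 5 still-open variables, 29 fits only u (and all 5 values in {1, 2, 10, 25, 29} must be used), so u = 29.
The 4 still-open variables together cover exactly {1, 2, 10, 25} — 4 values for 4 variables — and 25 appears only in z's list, so z = 25.
No further eliminations apply; v can still be any of 1, 2, 10.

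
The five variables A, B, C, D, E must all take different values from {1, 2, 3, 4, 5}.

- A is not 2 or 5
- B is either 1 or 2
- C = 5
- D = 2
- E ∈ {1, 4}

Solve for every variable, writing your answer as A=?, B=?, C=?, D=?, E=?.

C's domain is down to {5}, so C = 5.
D has just one choice, so D = 2. Strike 2 from B.
B has just one choice, so B = 1. So A, E can't be 1.
E has just one choice, so E = 4. So A can't be 4.
A's domain is down to {3}, so A = 3.

A=3, B=1, C=5, D=2, E=4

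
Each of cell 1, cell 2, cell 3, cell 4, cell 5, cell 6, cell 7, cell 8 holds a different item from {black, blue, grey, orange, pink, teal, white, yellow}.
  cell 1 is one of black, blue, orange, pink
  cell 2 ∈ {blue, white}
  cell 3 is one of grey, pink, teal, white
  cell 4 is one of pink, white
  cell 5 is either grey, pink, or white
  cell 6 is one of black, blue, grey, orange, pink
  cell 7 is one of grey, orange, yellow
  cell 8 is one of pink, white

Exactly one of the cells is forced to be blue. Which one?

Among the 8 variables, teal fits only cell 3 (and all 8 values in {black, blue, grey, orange, pink, teal, white, yellow} must be used), so cell 3 = teal.
Among the 7 still-open variables, yellow fits only cell 7 (and all 7 values in {black, blue, grey, orange, pink, white, yellow} must be used), so cell 7 = yellow.
cell 4 and cell 8 share exactly the 2 values {pink, white}; by pigeonhole those values go to them, so strike pink, white from cell 1, cell 2, cell 5, cell 6.
So blue goes to cell 2.

cell 2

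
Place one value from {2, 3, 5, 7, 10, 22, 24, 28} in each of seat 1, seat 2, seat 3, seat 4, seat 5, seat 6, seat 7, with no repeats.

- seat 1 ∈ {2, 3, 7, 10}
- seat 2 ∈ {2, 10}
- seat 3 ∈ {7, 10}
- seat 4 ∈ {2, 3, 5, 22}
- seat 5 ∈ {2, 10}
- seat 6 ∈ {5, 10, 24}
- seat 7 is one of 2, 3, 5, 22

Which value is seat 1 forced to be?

3

The 7 variables draw from only 7 values {2, 3, 5, 7, 10, 22, 24}, so each is used; only seat 6 can be 24, hence seat 6 = 24.
seat 2 and seat 5 between them cover only {2, 10} — a naked pair. Remove those values from seat 1, seat 3, seat 4, seat 7.
That leaves seat 3 = 7. So seat 1 can't be 7.
So seat 1 = 3.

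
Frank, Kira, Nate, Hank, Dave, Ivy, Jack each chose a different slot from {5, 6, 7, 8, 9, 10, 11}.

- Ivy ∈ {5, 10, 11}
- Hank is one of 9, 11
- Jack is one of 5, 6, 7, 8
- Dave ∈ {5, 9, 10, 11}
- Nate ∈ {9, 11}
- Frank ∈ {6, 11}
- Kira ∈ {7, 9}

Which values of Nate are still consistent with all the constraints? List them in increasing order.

9, 11

The 7 variables together cover exactly {5, 6, 7, 8, 9, 10, 11} — 7 values for 7 variables — and 8 appears only in Jack's list, so Jack = 8.
The 6 still-open variables together cover exactly {5, 6, 7, 9, 10, 11} — 6 values for 6 variables — and 6 appears only in Frank's list, so Frank = 6.
Among the 5 still-open variables, 7 fits only Kira (and all 5 values in {5, 7, 9, 10, 11} must be used), so Kira = 7.
Nate and Hank between them cover only {9, 11} — a naked pair. Remove those values from Dave, Ivy.
No further eliminations apply; Nate can still be any of 9, 11.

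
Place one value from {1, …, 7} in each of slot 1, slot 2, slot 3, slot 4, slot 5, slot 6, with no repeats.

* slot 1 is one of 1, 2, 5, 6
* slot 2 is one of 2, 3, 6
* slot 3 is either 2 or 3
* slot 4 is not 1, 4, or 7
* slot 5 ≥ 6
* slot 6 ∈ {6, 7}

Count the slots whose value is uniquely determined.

The 6 variables together cover exactly {1, 2, 3, 5, 6, 7} — 6 values for 6 variables — and 1 appears only in slot 1's list, so slot 1 = 1.
Among the 5 still-open variables, 5 fits only slot 4 (and all 5 values in {2, 3, 5, 6, 7} must be used), so slot 4 = 5.
slot 5 and slot 6 share exactly the 2 values {6, 7}; by pigeonhole those values go to them, so strike 6, 7 from slot 2.
Determined: slot 1=1, slot 4=5. The other slots each still have more than one consistent value. That makes 2.

2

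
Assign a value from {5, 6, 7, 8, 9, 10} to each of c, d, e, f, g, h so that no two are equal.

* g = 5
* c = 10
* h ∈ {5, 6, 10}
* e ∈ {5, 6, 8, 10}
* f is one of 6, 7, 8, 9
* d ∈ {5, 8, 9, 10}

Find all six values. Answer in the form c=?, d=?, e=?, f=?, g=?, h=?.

c=10, d=9, e=8, f=7, g=5, h=6

c must be 10 (only option left). Remove 10 from d, e, h.
That leaves g = 5. Strike 5 from d, e, h.
h's domain is down to {6}, so h = 6. So e, f can't be 6.
e's domain is down to {8}, so e = 8. Strike 8 from d, f.
d has just one choice, so d = 9. Strike 9 from f.
f must be 7 (only option left).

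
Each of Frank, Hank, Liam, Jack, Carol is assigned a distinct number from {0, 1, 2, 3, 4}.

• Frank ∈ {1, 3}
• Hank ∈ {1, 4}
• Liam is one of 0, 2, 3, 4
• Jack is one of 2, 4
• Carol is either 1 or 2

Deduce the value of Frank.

3

The 5 variables together cover exactly {0, 1, 2, 3, 4} — 5 values for 5 variables — and 0 appears only in Liam's list, so Liam = 0.
Among the 4 still-open variables, 3 fits only Frank (and all 4 values in {1, 2, 3, 4} must be used), so Frank = 3.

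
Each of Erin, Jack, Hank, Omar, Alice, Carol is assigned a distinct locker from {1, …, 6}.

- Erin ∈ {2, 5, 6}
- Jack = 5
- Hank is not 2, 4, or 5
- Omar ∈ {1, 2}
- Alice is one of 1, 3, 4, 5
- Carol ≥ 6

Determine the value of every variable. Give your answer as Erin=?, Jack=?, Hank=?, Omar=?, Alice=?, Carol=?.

Jack must be 5 (only option left). Remove 5 from Erin, Alice.
That leaves Carol = 6. Remove 6 from Erin, Hank.
That leaves Erin = 2. Eliminate 2 elsewhere: Omar.
Omar must be 1 (only option left). Remove 1 from Hank, Alice.
Hank has just one choice, so Hank = 3. Eliminate 3 elsewhere: Alice.
Alice's domain is down to {4}, so Alice = 4.

Erin=2, Jack=5, Hank=3, Omar=1, Alice=4, Carol=6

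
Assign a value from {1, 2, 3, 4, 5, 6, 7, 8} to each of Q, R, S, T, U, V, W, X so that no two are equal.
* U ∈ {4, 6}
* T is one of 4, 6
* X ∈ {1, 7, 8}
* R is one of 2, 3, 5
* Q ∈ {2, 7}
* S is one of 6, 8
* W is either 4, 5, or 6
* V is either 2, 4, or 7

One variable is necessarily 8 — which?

S

The 8 variables together cover exactly {1, 2, 3, 4, 5, 6, 7, 8} — 8 values for 8 variables — and 1 appears only in X's list, so X = 1.
The 7 still-open variables draw from only 7 values {2, 3, 4, 5, 6, 7, 8}, so each is used; only R can be 3, hence R = 3.
The 6 still-open variables together cover exactly {2, 4, 5, 6, 7, 8} — 6 values for 6 variables — and 5 appears only in W's list, so W = 5.
Among the 5 still-open variables, 8 fits only S (and all 5 values in {2, 4, 6, 7, 8} must be used), so S = 8.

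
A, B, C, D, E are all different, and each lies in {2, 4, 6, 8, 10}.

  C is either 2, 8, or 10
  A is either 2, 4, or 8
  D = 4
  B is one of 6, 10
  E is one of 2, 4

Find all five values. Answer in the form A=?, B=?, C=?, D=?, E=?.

D's domain is down to {4}, so D = 4. Eliminate 4 elsewhere: A, E.
E's domain is down to {2}, so E = 2. Strike 2 from A, C.
A's domain is down to {8}, so A = 8. Eliminate 8 elsewhere: C.
That leaves C = 10. Strike 10 from B.
B must be 6 (only option left).

A=8, B=6, C=10, D=4, E=2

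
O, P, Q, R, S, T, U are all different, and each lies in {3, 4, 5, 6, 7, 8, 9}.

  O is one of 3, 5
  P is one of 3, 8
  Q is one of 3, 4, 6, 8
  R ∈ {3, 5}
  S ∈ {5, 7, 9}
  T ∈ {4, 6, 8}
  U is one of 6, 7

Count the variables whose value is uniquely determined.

3

The 7 variables draw from only 7 values {3, 4, 5, 6, 7, 8, 9}, so each is used; only S can be 9, hence S = 9.
The 6 still-open variables draw from only 6 values {3, 4, 5, 6, 7, 8}, so each is used; only U can be 7, hence U = 7.
O and R between them cover only {3, 5} — a naked pair. Remove those values from P, Q.
P's domain is down to {8}, so P = 8. Remove 8 from Q, T.
Determined: P=8, S=9, U=7. The other variables each still have more than one consistent value. That makes 3.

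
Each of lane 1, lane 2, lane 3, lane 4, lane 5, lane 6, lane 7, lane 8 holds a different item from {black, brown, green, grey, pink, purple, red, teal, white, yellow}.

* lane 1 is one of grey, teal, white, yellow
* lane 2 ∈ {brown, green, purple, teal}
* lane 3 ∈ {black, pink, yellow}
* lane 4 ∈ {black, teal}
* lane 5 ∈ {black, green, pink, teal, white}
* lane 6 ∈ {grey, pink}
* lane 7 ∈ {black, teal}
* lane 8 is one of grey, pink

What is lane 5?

green

lane 4 and lane 7 share exactly the 2 values {black, teal}; by pigeonhole those values go to them, so strike black, teal from lane 1, lane 2, lane 3, lane 5.
lane 6 and lane 8 share exactly the 2 values {grey, pink}; by pigeonhole those values go to them, so strike grey, pink from lane 1, lane 3, lane 5.
lane 3 must be yellow (only option left). So lane 1 can't be yellow.
lane 1 has just one choice, so lane 1 = white. Eliminate white elsewhere: lane 5.
So lane 5 = green.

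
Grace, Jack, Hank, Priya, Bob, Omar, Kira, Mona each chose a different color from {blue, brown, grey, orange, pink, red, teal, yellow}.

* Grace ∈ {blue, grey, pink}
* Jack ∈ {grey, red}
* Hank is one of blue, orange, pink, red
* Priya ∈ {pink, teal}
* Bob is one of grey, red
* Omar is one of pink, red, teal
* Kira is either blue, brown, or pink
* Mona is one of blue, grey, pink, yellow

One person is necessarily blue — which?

The 8 variables together cover exactly {blue, brown, grey, orange, pink, red, teal, yellow} — 8 values for 8 variables — and brown appears only in Kira's list, so Kira = brown.
The 7 still-open variables together cover exactly {blue, grey, orange, pink, red, teal, yellow} — 7 values for 7 variables — and orange appears only in Hank's list, so Hank = orange.
The 6 still-open variables draw from only 6 values {blue, grey, pink, red, teal, yellow}, so each is used; only Mona can be yellow, hence Mona = yellow.
The 5 still-open variables together cover exactly {blue, grey, pink, red, teal} — 5 values for 5 variables — and blue appears only in Grace's list, so Grace = blue.

Grace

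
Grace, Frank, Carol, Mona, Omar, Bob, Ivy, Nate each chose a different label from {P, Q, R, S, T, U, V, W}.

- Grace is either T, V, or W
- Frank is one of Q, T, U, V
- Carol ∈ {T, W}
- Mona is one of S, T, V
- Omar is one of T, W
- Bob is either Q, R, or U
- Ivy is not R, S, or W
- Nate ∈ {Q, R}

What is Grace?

The 8 variables together cover exactly {P, Q, R, S, T, U, V, W} — 8 values for 8 variables — and P appears only in Ivy's list, so Ivy = P.
The 7 still-open variables draw from only 7 values {Q, R, S, T, U, V, W}, so each is used; only Mona can be S, hence Mona = S.
Carol and Omar share exactly the 2 values {T, W}; by pigeonhole those values go to them, so strike T, W from Grace, Frank.
So Grace = V.

V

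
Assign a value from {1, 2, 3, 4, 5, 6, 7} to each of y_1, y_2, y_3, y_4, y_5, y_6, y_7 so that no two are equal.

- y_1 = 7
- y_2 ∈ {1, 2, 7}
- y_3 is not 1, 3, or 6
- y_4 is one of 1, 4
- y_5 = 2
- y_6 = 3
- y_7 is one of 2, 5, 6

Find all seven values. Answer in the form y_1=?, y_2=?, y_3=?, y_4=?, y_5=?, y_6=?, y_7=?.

y_1's domain is down to {7}, so y_1 = 7. Strike 7 from y_2, y_3.
y_5 must be 2 (only option left). So y_2, y_3, y_7 can't be 2.
y_6 must be 3 (only option left).
y_2's domain is down to {1}, so y_2 = 1. So y_4 can't be 1.
That leaves y_4 = 4. Eliminate 4 elsewhere: y_3.
That leaves y_3 = 5. Strike 5 from y_7.
y_7 has just one choice, so y_7 = 6.

y_1=7, y_2=1, y_3=5, y_4=4, y_5=2, y_6=3, y_7=6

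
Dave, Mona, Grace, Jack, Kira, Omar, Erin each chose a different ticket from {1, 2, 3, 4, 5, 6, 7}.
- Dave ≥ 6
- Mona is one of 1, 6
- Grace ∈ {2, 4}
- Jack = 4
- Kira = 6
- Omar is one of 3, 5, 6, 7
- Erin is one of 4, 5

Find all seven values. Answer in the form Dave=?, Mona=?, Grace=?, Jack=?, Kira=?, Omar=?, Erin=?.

Jack has just one choice, so Jack = 4. Remove 4 from Grace, Erin.
Kira must be 6 (only option left). So Dave, Mona, Omar can't be 6.
Erin has just one choice, so Erin = 5. Strike 5 from Omar.
Dave has just one choice, so Dave = 7. Remove 7 from Omar.
Mona's domain is down to {1}, so Mona = 1.
That leaves Grace = 2.
Omar's domain is down to {3}, so Omar = 3.

Dave=7, Mona=1, Grace=2, Jack=4, Kira=6, Omar=3, Erin=5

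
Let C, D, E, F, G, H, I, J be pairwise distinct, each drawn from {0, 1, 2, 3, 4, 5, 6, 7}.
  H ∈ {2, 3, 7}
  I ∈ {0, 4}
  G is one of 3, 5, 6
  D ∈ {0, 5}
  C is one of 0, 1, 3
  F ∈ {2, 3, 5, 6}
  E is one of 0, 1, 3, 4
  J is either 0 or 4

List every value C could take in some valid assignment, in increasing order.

1, 3

The 8 variables together cover exactly {0, 1, 2, 3, 4, 5, 6, 7} — 8 values for 8 variables — and 7 appears only in H's list, so H = 7.
The 7 still-open variables draw from only 7 values {0, 1, 2, 3, 4, 5, 6}, so each is used; only F can be 2, hence F = 2.
Among the 6 still-open variables, 6 fits only G (and all 6 values in {0, 1, 3, 4, 5, 6} must be used), so G = 6.
The 5 still-open variables together cover exactly {0, 1, 3, 4, 5} — 5 values for 5 variables — and 5 appears only in D's list, so D = 5.
I and J between them cover only {0, 4} — a naked pair. Remove those values from C, E.
No further eliminations apply; C can still be any of 1, 3.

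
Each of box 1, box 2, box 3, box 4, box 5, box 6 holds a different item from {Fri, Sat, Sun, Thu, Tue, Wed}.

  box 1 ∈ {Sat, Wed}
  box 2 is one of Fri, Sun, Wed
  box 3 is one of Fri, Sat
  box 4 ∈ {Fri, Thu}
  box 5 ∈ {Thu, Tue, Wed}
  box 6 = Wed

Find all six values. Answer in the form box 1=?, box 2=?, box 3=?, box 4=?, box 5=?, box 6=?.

box 1=Sat, box 2=Sun, box 3=Fri, box 4=Thu, box 5=Tue, box 6=Wed

box 6's domain is down to {Wed}, so box 6 = Wed. So box 1, box 2, box 5 can't be Wed.
box 1's domain is down to {Sat}, so box 1 = Sat. Strike Sat from box 3.
box 3 has just one choice, so box 3 = Fri. Strike Fri from box 2, box 4.
box 4's domain is down to {Thu}, so box 4 = Thu. Eliminate Thu elsewhere: box 5.
box 5 has just one choice, so box 5 = Tue.
box 2 must be Sun (only option left).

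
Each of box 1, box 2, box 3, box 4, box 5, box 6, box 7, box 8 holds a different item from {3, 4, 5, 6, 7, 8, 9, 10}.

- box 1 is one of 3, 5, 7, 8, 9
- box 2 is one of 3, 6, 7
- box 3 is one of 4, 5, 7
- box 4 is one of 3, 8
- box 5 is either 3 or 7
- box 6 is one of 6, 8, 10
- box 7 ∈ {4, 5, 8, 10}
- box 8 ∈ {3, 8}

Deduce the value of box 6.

10

The 8 variables together cover exactly {3, 4, 5, 6, 7, 8, 9, 10} — 8 values for 8 variables — and 9 appears only in box 1's list, so box 1 = 9.
The 2 variables box 4 and box 8 are confined to {3, 8}, which locks those values in; drop them from box 2, box 5, box 6, box 7.
That leaves box 5 = 7. So box 2, box 3 can't be 7.
box 2 has just one choice, so box 2 = 6. Strike 6 from box 6.
So box 6 = 10.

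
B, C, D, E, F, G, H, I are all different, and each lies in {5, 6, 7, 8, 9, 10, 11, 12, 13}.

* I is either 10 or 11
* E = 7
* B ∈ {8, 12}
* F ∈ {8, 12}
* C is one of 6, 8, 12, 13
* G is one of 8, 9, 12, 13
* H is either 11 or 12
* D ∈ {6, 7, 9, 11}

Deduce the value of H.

E's domain is down to {7}, so E = 7. Strike 7 from D.
Among the 7 still-open variables, 10 fits only I (and all 7 values in {6, 8, 9, 10, 11, 12, 13} must be used), so I = 10.
B and F between them cover only {8, 12} — a naked pair. Remove those values from C, G, H.
So H = 11.

11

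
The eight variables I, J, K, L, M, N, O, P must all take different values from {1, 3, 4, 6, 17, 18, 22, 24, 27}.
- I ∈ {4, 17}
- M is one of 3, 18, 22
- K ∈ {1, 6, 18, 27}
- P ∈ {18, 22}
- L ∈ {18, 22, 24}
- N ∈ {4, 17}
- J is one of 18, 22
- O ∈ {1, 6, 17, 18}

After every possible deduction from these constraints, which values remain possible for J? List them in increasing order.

18, 22

The 2 variables I and N are confined to {4, 17}, which locks those values in; drop them from O.
J and P between them cover only {18, 22} — a naked pair. Remove those values from K, L, M, O.
L has just one choice, so L = 24.
M's domain is down to {3}, so M = 3.
No further eliminations apply; J can still be any of 18, 22.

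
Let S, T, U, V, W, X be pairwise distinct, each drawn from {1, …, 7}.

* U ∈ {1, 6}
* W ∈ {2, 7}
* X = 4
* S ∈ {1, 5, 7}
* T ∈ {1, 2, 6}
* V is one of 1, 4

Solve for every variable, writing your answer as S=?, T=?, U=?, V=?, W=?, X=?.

S=5, T=2, U=6, V=1, W=7, X=4

X's domain is down to {4}, so X = 4. Remove 4 from V.
V's domain is down to {1}, so V = 1. Strike 1 from S, T, U.
That leaves U = 6. Eliminate 6 elsewhere: T.
T must be 2 (only option left). Strike 2 from W.
W must be 7 (only option left). Eliminate 7 elsewhere: S.
That leaves S = 5.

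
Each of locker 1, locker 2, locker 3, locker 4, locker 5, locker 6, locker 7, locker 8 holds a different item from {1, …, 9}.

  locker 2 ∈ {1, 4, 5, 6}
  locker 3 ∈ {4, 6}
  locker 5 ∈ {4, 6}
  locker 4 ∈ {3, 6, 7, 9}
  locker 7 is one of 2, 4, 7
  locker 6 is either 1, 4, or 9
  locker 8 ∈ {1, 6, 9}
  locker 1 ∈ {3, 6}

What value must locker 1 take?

The 8 variables draw from only 8 values {1, 2, 3, 4, 5, 6, 7, 9}, so each is used; only locker 7 can be 2, hence locker 7 = 2.
The 7 still-open variables draw from only 7 values {1, 3, 4, 5, 6, 7, 9}, so each is used; only locker 2 can be 5, hence locker 2 = 5.
The 6 still-open variables draw from only 6 values {1, 3, 4, 6, 7, 9}, so each is used; only locker 4 can be 7, hence locker 4 = 7.
Among the 5 still-open variables, 3 fits only locker 1 (and all 5 values in {1, 3, 4, 6, 9} must be used), so locker 1 = 3.

3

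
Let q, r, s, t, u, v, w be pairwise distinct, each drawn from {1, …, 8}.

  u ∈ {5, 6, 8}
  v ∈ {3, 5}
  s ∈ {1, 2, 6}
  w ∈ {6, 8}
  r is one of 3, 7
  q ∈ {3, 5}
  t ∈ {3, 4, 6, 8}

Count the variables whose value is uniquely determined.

q and v share exactly the 2 values {3, 5}; by pigeonhole those values go to them, so strike 3, 5 from r, t, u.
r has just one choice, so r = 7.
u and w share exactly the 2 values {6, 8}; by pigeonhole those values go to them, so strike 6, 8 from s, t.
t must be 4 (only option left).
Determined: r=7, t=4. The other variables each still have more than one consistent value. That makes 2.

2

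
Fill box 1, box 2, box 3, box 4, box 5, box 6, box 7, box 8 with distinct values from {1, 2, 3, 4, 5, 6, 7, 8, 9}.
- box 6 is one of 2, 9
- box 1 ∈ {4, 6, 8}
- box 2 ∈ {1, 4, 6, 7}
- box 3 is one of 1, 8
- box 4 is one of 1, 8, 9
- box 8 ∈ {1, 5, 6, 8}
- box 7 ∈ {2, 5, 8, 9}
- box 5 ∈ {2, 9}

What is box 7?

5

The 8 variables together cover exactly {1, 2, 4, 5, 6, 7, 8, 9} — 8 values for 8 variables — and 7 appears only in box 2's list, so box 2 = 7.
Among the 7 still-open variables, 4 fits only box 1 (and all 7 values in {1, 2, 4, 5, 6, 8, 9} must be used), so box 1 = 4.
The 6 still-open variables together cover exactly {1, 2, 5, 6, 8, 9} — 6 values for 6 variables — and 6 appears only in box 8's list, so box 8 = 6.
The 5 still-open variables draw from only 5 values {1, 2, 5, 8, 9}, so each is used; only box 7 can be 5, hence box 7 = 5.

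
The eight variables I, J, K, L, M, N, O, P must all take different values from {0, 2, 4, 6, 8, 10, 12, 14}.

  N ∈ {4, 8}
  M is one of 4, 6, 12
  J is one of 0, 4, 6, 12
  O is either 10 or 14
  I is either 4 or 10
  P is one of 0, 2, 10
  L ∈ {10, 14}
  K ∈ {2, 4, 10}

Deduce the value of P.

Among the 8 variables, 8 fits only N (and all 8 values in {0, 2, 4, 6, 8, 10, 12, 14} must be used), so N = 8.
The 2 variables L and O are confined to {10, 14}, which locks those values in; drop them from I, K, P.
I has just one choice, so I = 4. Remove 4 from J, K, M.
K has just one choice, so K = 2. Remove 2 from P.
So P = 0.

0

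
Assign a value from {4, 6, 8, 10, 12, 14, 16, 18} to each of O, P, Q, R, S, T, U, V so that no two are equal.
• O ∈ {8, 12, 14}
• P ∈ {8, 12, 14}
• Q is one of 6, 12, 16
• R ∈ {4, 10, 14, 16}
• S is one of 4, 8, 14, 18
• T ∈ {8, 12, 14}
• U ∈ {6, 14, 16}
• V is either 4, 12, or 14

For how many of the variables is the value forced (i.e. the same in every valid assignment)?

3

The 8 variables draw from only 8 values {4, 6, 8, 10, 12, 14, 16, 18}, so each is used; only R can be 10, hence R = 10.
Among the 7 still-open variables, 18 fits only S (and all 7 values in {4, 6, 8, 12, 14, 16, 18} must be used), so S = 18.
The 6 still-open variables draw from only 6 values {4, 6, 8, 12, 14, 16}, so each is used; only V can be 4, hence V = 4.
The 3 variables O, P, T are confined to {8, 12, 14}, which locks those values in; drop them from Q, U.
Determined: R=10, S=18, V=4. The other variables each still have more than one consistent value. That makes 3.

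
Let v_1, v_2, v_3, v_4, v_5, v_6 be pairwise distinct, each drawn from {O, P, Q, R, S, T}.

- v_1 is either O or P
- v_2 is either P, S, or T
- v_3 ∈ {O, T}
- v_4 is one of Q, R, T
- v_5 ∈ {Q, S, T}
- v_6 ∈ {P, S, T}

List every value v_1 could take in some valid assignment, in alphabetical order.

The 6 variables together cover exactly {O, P, Q, R, S, T} — 6 values for 6 variables — and R appears only in v_4's list, so v_4 = R.
Among the 5 still-open variables, Q fits only v_5 (and all 5 values in {O, P, Q, S, T} must be used), so v_5 = Q.
No further eliminations apply; v_1 can still be any of O, P.

O, P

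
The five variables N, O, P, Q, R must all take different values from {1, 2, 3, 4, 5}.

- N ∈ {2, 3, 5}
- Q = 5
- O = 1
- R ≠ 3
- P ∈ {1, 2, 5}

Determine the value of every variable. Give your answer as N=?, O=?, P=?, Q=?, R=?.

N=3, O=1, P=2, Q=5, R=4

O has just one choice, so O = 1. Eliminate 1 elsewhere: P, R.
Q's domain is down to {5}, so Q = 5. Strike 5 from N, P, R.
P must be 2 (only option left). Strike 2 from N, R.
R's domain is down to {4}, so R = 4.
N's domain is down to {3}, so N = 3.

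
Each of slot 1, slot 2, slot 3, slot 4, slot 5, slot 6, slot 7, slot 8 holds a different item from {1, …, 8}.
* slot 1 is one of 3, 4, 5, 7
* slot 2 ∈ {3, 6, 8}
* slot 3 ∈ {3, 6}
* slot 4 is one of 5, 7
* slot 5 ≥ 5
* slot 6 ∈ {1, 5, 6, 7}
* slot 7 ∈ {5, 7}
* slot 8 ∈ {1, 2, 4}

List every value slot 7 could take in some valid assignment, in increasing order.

Among the 8 variables, 2 fits only slot 8 (and all 8 values in {1, 2, 3, 4, 5, 6, 7, 8} must be used), so slot 8 = 2.
Among the 7 still-open variables, 1 fits only slot 6 (and all 7 values in {1, 3, 4, 5, 6, 7, 8} must be used), so slot 6 = 1.
Among the 6 still-open variables, 4 fits only slot 1 (and all 6 values in {3, 4, 5, 6, 7, 8} must be used), so slot 1 = 4.
The 2 variables slot 4 and slot 7 are confined to {5, 7}, which locks those values in; drop them from slot 5.
No further eliminations apply; slot 7 can still be any of 5, 7.

5, 7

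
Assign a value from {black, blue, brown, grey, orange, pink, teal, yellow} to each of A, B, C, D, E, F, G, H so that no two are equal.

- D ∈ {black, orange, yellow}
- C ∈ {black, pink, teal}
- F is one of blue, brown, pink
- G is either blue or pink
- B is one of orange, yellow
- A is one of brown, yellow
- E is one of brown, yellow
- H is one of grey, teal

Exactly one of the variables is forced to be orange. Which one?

B

Among the 8 variables, grey fits only H (and all 8 values in {black, blue, brown, grey, orange, pink, teal, yellow} must be used), so H = grey.
The 7 still-open variables draw from only 7 values {black, blue, brown, orange, pink, teal, yellow}, so each is used; only C can be teal, hence C = teal.
Among the 6 still-open variables, black fits only D (and all 6 values in {black, blue, brown, orange, pink, yellow} must be used), so D = black.
The 5 still-open variables together cover exactly {blue, brown, orange, pink, yellow} — 5 values for 5 variables — and orange appears only in B's list, so B = orange.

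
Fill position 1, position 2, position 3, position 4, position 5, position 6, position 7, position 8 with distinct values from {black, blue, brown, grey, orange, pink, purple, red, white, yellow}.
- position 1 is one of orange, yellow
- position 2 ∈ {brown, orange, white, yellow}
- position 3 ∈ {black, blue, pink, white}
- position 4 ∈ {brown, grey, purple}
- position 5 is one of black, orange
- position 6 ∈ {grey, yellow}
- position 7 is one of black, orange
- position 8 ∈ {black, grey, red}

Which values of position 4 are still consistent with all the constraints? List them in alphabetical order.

The 2 variables position 5 and position 7 are confined to {black, orange}, which locks those values in; drop them from position 1, position 2, position 3, position 8.
position 1 must be yellow (only option left). Remove yellow from position 2, position 6.
position 6 has just one choice, so position 6 = grey. Remove grey from position 4, position 8.
position 8 must be red (only option left).
No further eliminations apply; position 4 can still be any of brown, purple.

brown, purple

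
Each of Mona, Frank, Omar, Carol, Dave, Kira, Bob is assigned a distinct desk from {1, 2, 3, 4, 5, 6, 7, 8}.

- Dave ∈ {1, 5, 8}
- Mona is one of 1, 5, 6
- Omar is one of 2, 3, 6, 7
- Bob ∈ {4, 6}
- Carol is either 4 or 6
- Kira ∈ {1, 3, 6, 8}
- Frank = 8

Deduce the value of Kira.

Frank must be 8 (only option left). Strike 8 from Dave, Kira.
Carol and Bob between them cover only {4, 6} — a naked pair. Remove those values from Mona, Omar, Kira.
Mona and Dave share exactly the 2 values {1, 5}; by pigeonhole those values go to them, so strike 1, 5 from Kira.
So Kira = 3.

3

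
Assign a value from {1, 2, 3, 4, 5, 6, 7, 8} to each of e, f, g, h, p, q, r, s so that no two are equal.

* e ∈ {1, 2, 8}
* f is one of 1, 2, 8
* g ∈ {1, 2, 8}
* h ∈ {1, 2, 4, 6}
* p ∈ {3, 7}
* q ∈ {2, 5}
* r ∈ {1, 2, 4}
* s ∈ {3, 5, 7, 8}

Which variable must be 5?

q

Among the 8 variables, 6 fits only h (and all 8 values in {1, 2, 3, 4, 5, 6, 7, 8} must be used), so h = 6.
The 7 still-open variables together cover exactly {1, 2, 3, 4, 5, 7, 8} — 7 values for 7 variables — and 4 appears only in r's list, so r = 4.
e, f, g between them cover only {1, 2, 8} — a naked triple. Remove those values from q, s.
So 5 goes to q.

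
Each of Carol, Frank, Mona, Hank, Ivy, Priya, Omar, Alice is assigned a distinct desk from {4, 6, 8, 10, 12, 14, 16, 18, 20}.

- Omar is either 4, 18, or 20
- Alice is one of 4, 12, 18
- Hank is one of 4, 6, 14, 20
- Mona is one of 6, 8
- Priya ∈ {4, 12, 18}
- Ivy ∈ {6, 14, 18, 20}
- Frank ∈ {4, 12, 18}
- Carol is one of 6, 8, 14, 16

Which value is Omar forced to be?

Among the 8 variables, 16 fits only Carol (and all 8 values in {4, 6, 8, 12, 14, 16, 18, 20} must be used), so Carol = 16.
The 7 still-open variables draw from only 7 values {4, 6, 8, 12, 14, 18, 20}, so each is used; only Mona can be 8, hence Mona = 8.
The 3 variables Frank, Priya, Alice are confined to {4, 12, 18}, which locks those values in; drop them from Hank, Ivy, Omar.
So Omar = 20.

20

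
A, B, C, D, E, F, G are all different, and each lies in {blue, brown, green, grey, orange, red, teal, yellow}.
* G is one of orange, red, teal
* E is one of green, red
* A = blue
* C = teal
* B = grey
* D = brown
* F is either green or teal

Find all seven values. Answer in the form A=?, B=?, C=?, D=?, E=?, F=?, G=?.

A=blue, B=grey, C=teal, D=brown, E=red, F=green, G=orange

A has just one choice, so A = blue.
That leaves B = grey.
C has just one choice, so C = teal. Eliminate teal elsewhere: F, G.
D's domain is down to {brown}, so D = brown.
F must be green (only option left). So E can't be green.
E's domain is down to {red}, so E = red. Remove red from G.
G's domain is down to {orange}, so G = orange.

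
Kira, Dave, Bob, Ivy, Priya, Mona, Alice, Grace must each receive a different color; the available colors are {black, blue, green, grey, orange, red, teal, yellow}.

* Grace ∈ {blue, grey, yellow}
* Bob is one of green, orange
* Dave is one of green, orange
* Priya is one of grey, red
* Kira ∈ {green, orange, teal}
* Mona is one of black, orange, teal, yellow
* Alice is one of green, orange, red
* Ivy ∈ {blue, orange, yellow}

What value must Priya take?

Among the 8 variables, black fits only Mona (and all 8 values in {black, blue, green, grey, orange, red, teal, yellow} must be used), so Mona = black.
The 7 still-open variables together cover exactly {blue, green, grey, orange, red, teal, yellow} — 7 values for 7 variables — and teal appears only in Kira's list, so Kira = teal.
Dave and Bob share exactly the 2 values {green, orange}; by pigeonhole those values go to them, so strike green, orange from Ivy, Alice.
That leaves Alice = red. Eliminate red elsewhere: Priya.
So Priya = grey.

grey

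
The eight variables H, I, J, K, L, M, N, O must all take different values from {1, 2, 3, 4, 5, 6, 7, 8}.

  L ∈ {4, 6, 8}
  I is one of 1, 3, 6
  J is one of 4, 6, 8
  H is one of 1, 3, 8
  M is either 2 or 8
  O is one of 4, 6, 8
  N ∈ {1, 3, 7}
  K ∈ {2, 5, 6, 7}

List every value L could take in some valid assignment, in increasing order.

The 8 variables draw from only 8 values {1, 2, 3, 4, 5, 6, 7, 8}, so each is used; only K can be 5, hence K = 5.
The 7 still-open variables together cover exactly {1, 2, 3, 4, 6, 7, 8} — 7 values for 7 variables — and 2 appears only in M's list, so M = 2.
The 6 still-open variables together cover exactly {1, 3, 4, 6, 7, 8} — 6 values for 6 variables — and 7 appears only in N's list, so N = 7.
The 3 variables J, L, O are confined to {4, 6, 8}, which locks those values in; drop them from H, I.
No further eliminations apply; L can still be any of 4, 6, 8.

4, 6, 8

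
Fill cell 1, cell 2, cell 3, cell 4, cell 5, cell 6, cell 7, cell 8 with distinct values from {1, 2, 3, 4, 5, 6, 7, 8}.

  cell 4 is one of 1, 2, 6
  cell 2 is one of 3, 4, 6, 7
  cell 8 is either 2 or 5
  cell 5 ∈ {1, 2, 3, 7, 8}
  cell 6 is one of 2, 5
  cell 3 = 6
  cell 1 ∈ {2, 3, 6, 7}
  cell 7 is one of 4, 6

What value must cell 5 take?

cell 3 has just one choice, so cell 3 = 6. Strike 6 from cell 1, cell 2, cell 4, cell 7.
cell 7 has just one choice, so cell 7 = 4. So cell 2 can't be 4.
Among the 6 still-open variables, 8 fits only cell 5 (and all 6 values in {1, 2, 3, 5, 7, 8} must be used), so cell 5 = 8.

8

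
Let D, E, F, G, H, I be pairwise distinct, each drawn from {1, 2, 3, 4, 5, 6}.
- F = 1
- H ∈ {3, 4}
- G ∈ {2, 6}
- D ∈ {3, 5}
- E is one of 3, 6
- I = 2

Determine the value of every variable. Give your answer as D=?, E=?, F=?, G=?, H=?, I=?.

D=5, E=3, F=1, G=6, H=4, I=2

F's domain is down to {1}, so F = 1.
That leaves I = 2. Remove 2 from G.
G's domain is down to {6}, so G = 6. So E can't be 6.
That leaves E = 3. So D, H can't be 3.
That leaves H = 4.
D has just one choice, so D = 5.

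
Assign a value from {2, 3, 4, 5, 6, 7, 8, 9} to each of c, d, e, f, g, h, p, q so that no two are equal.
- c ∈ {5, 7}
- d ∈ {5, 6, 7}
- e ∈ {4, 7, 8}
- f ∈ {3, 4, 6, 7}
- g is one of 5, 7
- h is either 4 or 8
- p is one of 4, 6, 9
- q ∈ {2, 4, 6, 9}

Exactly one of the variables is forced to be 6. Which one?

The 8 variables draw from only 8 values {2, 3, 4, 5, 6, 7, 8, 9}, so each is used; only q can be 2, hence q = 2.
The 7 still-open variables draw from only 7 values {3, 4, 5, 6, 7, 8, 9}, so each is used; only f can be 3, hence f = 3.
Among the 6 still-open variables, 9 fits only p (and all 6 values in {4, 5, 6, 7, 8, 9} must be used), so p = 9.
Among the 5 still-open variables, 6 fits only d (and all 5 values in {4, 5, 6, 7, 8} must be used), so d = 6.

d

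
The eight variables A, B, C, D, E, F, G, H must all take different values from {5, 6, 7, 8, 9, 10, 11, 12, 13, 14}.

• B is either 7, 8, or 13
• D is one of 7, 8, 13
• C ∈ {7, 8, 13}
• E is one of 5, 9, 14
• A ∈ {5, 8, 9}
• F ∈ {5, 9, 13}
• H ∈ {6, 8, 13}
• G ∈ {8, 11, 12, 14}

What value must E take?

14

B, C, D share exactly the 3 values {7, 8, 13}; by pigeonhole those values go to them, so strike 7, 8, 13 from A, F, G, H.
That leaves H = 6.
A and F share exactly the 2 values {5, 9}; by pigeonhole those values go to them, so strike 5, 9 from E.
So E = 14.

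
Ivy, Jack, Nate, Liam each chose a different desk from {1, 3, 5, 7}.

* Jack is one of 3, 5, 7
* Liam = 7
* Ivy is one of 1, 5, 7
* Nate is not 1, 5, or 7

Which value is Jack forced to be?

5

Nate has just one choice, so Nate = 3. Eliminate 3 elsewhere: Jack.
Liam's domain is down to {7}, so Liam = 7. Eliminate 7 elsewhere: Ivy, Jack.
So Jack = 5.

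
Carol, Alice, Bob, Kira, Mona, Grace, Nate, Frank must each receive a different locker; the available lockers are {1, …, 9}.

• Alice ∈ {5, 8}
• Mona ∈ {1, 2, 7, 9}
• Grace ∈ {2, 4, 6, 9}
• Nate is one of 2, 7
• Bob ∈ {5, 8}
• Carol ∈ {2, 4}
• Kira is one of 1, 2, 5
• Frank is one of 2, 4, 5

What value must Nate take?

7

Among the 8 variables, 6 fits only Grace (and all 8 values in {1, 2, 4, 5, 6, 7, 8, 9} must be used), so Grace = 6.
The 7 still-open variables draw from only 7 values {1, 2, 4, 5, 7, 8, 9}, so each is used; only Mona can be 9, hence Mona = 9.
The 6 still-open variables draw from only 6 values {1, 2, 4, 5, 7, 8}, so each is used; only Kira can be 1, hence Kira = 1.
The 5 still-open variables draw from only 5 values {2, 4, 5, 7, 8}, so each is used; only Nate can be 7, hence Nate = 7.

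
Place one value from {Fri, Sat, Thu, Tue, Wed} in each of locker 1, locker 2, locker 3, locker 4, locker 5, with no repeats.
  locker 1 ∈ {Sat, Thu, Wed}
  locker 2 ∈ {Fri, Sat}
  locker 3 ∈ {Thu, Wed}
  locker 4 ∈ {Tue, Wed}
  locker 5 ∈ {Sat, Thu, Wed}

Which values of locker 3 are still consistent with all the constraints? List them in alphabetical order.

The 5 variables draw from only 5 values {Fri, Sat, Thu, Tue, Wed}, so each is used; only locker 2 can be Fri, hence locker 2 = Fri.
The 4 still-open variables together cover exactly {Sat, Thu, Tue, Wed} — 4 values for 4 variables — and Tue appears only in locker 4's list, so locker 4 = Tue.
No further eliminations apply; locker 3 can still be any of Thu, Wed.

Thu, Wed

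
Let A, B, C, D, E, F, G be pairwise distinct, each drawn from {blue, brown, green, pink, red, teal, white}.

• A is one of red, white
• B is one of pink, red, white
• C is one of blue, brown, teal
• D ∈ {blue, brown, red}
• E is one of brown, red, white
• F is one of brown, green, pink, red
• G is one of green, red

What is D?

The 7 variables together cover exactly {blue, brown, green, pink, red, teal, white} — 7 values for 7 variables — and teal appears only in C's list, so C = teal.
The 6 still-open variables draw from only 6 values {blue, brown, green, pink, red, white}, so each is used; only D can be blue, hence D = blue.

blue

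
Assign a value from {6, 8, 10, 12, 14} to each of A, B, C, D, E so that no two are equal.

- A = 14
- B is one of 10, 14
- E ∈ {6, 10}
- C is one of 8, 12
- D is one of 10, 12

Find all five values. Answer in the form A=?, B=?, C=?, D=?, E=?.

A=14, B=10, C=8, D=12, E=6

A's domain is down to {14}, so A = 14. So B can't be 14.
B has just one choice, so B = 10. Eliminate 10 elsewhere: D, E.
D must be 12 (only option left). So C can't be 12.
That leaves E = 6.
C's domain is down to {8}, so C = 8.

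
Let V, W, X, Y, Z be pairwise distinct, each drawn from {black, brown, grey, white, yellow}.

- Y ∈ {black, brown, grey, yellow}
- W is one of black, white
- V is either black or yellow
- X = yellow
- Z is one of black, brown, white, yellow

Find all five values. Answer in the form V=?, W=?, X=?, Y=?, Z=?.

X has just one choice, so X = yellow. Strike yellow from V, Y, Z.
That leaves V = black. Strike black from W, Y, Z.
W's domain is down to {white}, so W = white. Remove white from Z.
That leaves Z = brown. Remove brown from Y.
Y's domain is down to {grey}, so Y = grey.

V=black, W=white, X=yellow, Y=grey, Z=brown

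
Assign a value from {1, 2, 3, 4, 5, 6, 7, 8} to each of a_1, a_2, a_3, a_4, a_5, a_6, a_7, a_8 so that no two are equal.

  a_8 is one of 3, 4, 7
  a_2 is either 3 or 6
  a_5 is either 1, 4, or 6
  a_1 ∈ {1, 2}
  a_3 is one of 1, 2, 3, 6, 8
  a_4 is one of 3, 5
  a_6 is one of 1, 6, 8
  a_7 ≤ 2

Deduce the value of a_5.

4

The 8 variables draw from only 8 values {1, 2, 3, 4, 5, 6, 7, 8}, so each is used; only a_4 can be 5, hence a_4 = 5.
The 7 still-open variables draw from only 7 values {1, 2, 3, 4, 6, 7, 8}, so each is used; only a_8 can be 7, hence a_8 = 7.
Among the 6 still-open variables, 4 fits only a_5 (and all 6 values in {1, 2, 3, 4, 6, 8} must be used), so a_5 = 4.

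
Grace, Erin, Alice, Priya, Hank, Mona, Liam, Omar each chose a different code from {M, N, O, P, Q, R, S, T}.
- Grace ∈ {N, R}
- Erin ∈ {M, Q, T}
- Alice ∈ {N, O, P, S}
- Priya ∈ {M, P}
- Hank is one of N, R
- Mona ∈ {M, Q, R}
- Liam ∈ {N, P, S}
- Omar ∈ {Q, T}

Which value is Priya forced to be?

P

The 8 variables together cover exactly {M, N, O, P, Q, R, S, T} — 8 values for 8 variables — and O appears only in Alice's list, so Alice = O.
The 7 still-open variables draw from only 7 values {M, N, P, Q, R, S, T}, so each is used; only Liam can be S, hence Liam = S.
Among the 6 still-open variables, P fits only Priya (and all 6 values in {M, N, P, Q, R, T} must be used), so Priya = P.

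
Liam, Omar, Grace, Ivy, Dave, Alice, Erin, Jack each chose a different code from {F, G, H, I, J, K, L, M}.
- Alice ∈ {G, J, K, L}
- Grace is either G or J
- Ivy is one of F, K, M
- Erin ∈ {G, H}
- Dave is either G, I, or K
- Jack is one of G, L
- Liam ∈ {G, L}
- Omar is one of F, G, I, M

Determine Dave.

The 8 variables draw from only 8 values {F, G, H, I, J, K, L, M}, so each is used; only Erin can be H, hence Erin = H.
The 2 variables Liam and Jack are confined to {G, L}, which locks those values in; drop them from Omar, Grace, Dave, Alice.
Grace must be J (only option left). Eliminate J elsewhere: Alice.
Alice must be K (only option left). Eliminate K elsewhere: Ivy, Dave.
So Dave = I.

I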